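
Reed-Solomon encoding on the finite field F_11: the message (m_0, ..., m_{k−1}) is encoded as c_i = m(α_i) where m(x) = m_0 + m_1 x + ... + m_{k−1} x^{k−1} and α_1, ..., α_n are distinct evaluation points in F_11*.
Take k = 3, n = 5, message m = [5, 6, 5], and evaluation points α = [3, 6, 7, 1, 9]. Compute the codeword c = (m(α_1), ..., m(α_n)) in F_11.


c = [2, 1, 6, 5, 2]

Message polynomial: m(x) = 5 + 6·x + 5·x^2 (mod 11).
For each evaluation point α_i, compute m(α_i) mod 11:
  α_1 = 3: Horner steps 5 → 10 → 2, so m(3) = 2.
  α_2 = 6: Horner steps 5 → 3 → 1, so m(6) = 1.
  α_3 = 7: Horner steps 5 → 8 → 6, so m(7) = 6.
  α_4 = 1: Horner steps 5 → 0 → 5, so m(1) = 5.
  α_5 = 9: Horner steps 5 → 7 → 2, so m(9) = 2.
Codeword c = [2, 1, 6, 5, 2] ∈ F_11^5.


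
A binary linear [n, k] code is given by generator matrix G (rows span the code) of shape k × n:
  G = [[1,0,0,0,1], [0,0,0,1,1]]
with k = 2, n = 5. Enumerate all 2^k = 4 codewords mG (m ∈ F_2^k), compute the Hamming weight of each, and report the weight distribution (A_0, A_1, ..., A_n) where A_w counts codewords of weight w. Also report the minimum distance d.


Weight distribution: A_0 = 1, A_2 = 3. Minimum distance d = 2.

Enumerate all 2^2 = 4 messages m ∈ F_2^2.
For each, compute codeword c = mG in F_2^5, then tally its weight.
  m = 00 → c = 00000, weight = 0.
  m = 10 → c = 10001, weight = 2.
  m = 01 → c = 00011, weight = 2.
  m = 11 → c = 10010, weight = 2.
Tally weights:
  weight 0: 1 codewords.
  weight 2: 3 codewords.
Minimum distance d = smallest w > 0 with A_w > 0 = 2.
Sanity: Σ A_w = 4 = 2^2 = 4 ✓.


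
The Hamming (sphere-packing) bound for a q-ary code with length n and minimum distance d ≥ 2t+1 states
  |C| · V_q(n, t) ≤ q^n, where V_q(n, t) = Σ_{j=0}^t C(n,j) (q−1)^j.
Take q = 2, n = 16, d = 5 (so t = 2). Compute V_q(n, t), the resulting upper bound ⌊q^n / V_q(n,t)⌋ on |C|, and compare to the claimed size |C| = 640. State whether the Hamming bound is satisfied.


V_q(n, t) = 137, q^n = 65536, Hamming bound = 478, |C| = 640 > bound (violated).

Step 1: Compute V_q(n, t) = Σ_{j=0}^2 C(n, j) (q−1)^j.
  j = 0: C(16,0)·(1)^0 = 1·1 = 1.
  j = 1: C(16,1)·(1)^1 = 16·1 = 16.
  j = 2: C(16,2)·(1)^2 = 120·1 = 120.
  V_q(n, t) = 1 + 16 + 120 = 137.
Step 2: q^n = 2^16 = 65536.
Step 3: Hamming bound ⌊q^n / V_q(n,t)⌋ = ⌊65536/137⌋ = 478.
Step 4: Compare |C| = 640 to 478: violated.
The claimed |C| lies above the Hamming bound, so no 2-ary code of length 16 with d ≥ 5 can have 640 codewords.


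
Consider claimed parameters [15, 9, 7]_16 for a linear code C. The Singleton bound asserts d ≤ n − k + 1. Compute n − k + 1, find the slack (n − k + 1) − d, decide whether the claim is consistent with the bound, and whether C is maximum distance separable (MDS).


Singleton RHS = n − k + 1 = 7, slack = 0, bound satisfied, MDS.

Singleton bound: d ≤ n − k + 1.
Here n = 15, k = 9, so n − k + 1 = 7.
Given d = 7, check d ≤ 7: YES.
Slack = (n − k + 1) − d = 0.
The code is MDS (slack = 0).
Description: the claimed parameters are [15, 9, 7]_16; such a code would be MDS (meets Singleton bound).


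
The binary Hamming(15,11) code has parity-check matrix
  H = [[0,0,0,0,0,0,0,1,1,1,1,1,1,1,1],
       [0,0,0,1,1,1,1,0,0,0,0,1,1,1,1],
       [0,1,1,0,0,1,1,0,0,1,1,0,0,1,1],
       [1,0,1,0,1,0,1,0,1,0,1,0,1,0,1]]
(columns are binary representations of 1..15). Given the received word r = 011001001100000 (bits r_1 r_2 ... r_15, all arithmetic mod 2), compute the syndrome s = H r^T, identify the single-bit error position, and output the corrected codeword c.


s = (0, 1, 0, 0)^T, error position = 4, corrected codeword c = 011101001100000

Compute s = H r^T mod 2 one row at a time:
  s_1 = 0 + 1 + 1 + 0 + 0 + 0 + 0 + 0 = 2 ≡ 0 (mod 2).
  s_2 = 0 + 0 + 1 + 0 + 0 + 0 + 0 + 0 = 1 ≡ 1 (mod 2).
  s_3 = 1 + 1 + 1 + 0 + 1 + 0 + 0 + 0 = 4 ≡ 0 (mod 2).
  s_4 = 0 + 1 + 0 + 0 + 1 + 0 + 0 + 0 = 2 ≡ 0 (mod 2).
s = (0, 1, 0, 0)^T — this equals column 4 of H (binary 0100), so error is at position 4.
Correct: flip bit 4 of r = 011001001100000 to get c = 011101001100000.


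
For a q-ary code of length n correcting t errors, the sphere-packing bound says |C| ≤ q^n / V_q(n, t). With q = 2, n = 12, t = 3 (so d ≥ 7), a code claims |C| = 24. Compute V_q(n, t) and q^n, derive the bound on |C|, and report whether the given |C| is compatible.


V_q(n, t) = 299, q^n = 4096, Hamming bound = 13, |C| = 24 > bound (violated).

Step 1: Compute V_q(n, t) = Σ_{j=0}^3 C(n, j) (q−1)^j.
  j = 0: C(12,0)·(1)^0 = 1·1 = 1.
  j = 1: C(12,1)·(1)^1 = 12·1 = 12.
  j = 2: C(12,2)·(1)^2 = 66·1 = 66.
  j = 3: C(12,3)·(1)^3 = 220·1 = 220.
  V_q(n, t) = 1 + 12 + 66 + 220 = 299.
Step 2: q^n = 2^12 = 4096.
Step 3: Hamming bound ⌊q^n / V_q(n,t)⌋ = ⌊4096/299⌋ = 13.
Step 4: Compare |C| = 24 to 13: violated.
The claimed |C| lies above the Hamming bound, so no 2-ary code of length 12 with d ≥ 7 can have 24 codewords.


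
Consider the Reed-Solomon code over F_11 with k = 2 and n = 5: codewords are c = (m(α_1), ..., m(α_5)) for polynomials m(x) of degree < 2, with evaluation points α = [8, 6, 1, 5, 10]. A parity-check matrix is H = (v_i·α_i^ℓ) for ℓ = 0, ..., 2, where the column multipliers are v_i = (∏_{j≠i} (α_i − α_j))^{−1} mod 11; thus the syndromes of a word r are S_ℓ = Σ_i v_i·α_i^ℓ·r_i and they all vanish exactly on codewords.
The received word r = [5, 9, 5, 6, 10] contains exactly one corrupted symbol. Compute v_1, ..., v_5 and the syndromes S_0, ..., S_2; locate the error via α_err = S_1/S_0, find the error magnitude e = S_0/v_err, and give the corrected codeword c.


S = (3, 2, 5), error at position 1, error magnitude e = 1, c = [4, 9, 5, 6, 10].

Step 1: column multipliers v_i = (∏_{j≠i}(α_i − α_j))^{−1} mod 11.
  i = 1 (α = 8): (8−6)(8−1)(8−5)(8−10) = 2·7·3·(−2) = −84 ≡ 4, so v_1 = 4^{−1} = 3 (mod 11).
  i = 2 (α = 6): (6−8)(6−1)(6−5)(6−10) = (−2)·5·1·(−4) = 40 ≡ 7, so v_2 = 7^{−1} = 8 (mod 11).
  i = 3 (α = 1): (1−8)(1−6)(1−5)(1−10) = (−7)·(−5)·(−4)·(−9) = 1260 ≡ 6, so v_3 = 6^{−1} = 2 (mod 11).
  i = 4 (α = 5): (5−8)(5−6)(5−1)(5−10) = (−3)·(−1)·4·(−5) = −60 ≡ 6, so v_4 = 6^{−1} = 2 (mod 11).
  i = 5 (α = 10): (10−8)(10−6)(10−1)(10−5) = 2·4·9·5 = 360 ≡ 8, so v_5 = 8^{−1} = 7 (mod 11).
  v = [3, 8, 2, 2, 7].
Step 2: syndromes of r = [5, 9, 5, 6, 10] (all sums mod 11).
  S_0 = Σ v_i r_i = 3·5 + 8·9 + 2·5 + 2·6 + 7·10 = 179 ≡ 3.
  S_1 = Σ v_i α_i r_i = 3·8·5 + 8·6·9 + 2·1·5 + 2·5·6 + 7·10·10 = 1322 ≡ 2.
  α_i^2 mod 11 = [9, 3, 1, 3, 1].
  S_2 = Σ v_i α_i^2 r_i = 3·9·5 + 8·3·9 + 2·1·5 + 2·3·6 + 7·1·10 = 467 ≡ 5.
  S = (3, 2, 5) ≠ 0, so r is not a codeword (an error is present).
Step 3: locate the error. For a single error e at position i, S_ℓ = v_i·e·α_i^ℓ, so α_err = S_1/S_0.
  S_0^{−1} = 3^{−1} = 4 (mod 11), so α_err = 2·4 = 8 ≡ 8 = α_1. Error position i = 1.
  Consistency check: S_2/S_1 = 5·6 = 30 ≡ 8 = α_err ✓ (single-error assumption holds).
Step 4: error magnitude e = S_0/v_1 = S_0·∏_{j≠1}(α_1 − α_j) = 3·4 = 12 ≡ 1 (mod 11).
Step 5: correct position 1: c_1 = r_1 − e = 5 − 1 ≡ 4 (mod 11). Hence c = [4, 9, 5, 6, 10].
  Check: interpolating c through the α_i gives m(x) = 2 + 3·x (degree < 2) with m(α_i) = c_i for every i, so c is indeed a codeword.


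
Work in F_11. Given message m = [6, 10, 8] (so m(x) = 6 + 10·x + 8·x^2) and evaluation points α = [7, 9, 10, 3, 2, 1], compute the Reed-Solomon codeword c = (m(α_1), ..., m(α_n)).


c = [6, 7, 4, 9, 3, 2]

Message polynomial: m(x) = 6 + 10·x + 8·x^2 (mod 11).
For each evaluation point α_i, compute m(α_i) mod 11:
  α_1 = 7: Horner steps 8 → 0 → 6, so m(7) = 6.
  α_2 = 9: Horner steps 8 → 5 → 7, so m(9) = 7.
  α_3 = 10: Horner steps 8 → 2 → 4, so m(10) = 4.
  α_4 = 3: Horner steps 8 → 1 → 9, so m(3) = 9.
  α_5 = 2: Horner steps 8 → 4 → 3, so m(2) = 3.
  α_6 = 1: Horner steps 8 → 7 → 2, so m(1) = 2.
Codeword c = [6, 7, 4, 9, 3, 2] ∈ F_11^6.


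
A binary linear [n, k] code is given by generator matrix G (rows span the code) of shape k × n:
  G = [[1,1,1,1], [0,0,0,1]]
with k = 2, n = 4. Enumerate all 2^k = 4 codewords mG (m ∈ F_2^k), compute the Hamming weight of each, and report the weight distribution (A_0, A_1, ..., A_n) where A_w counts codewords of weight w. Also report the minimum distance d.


Weight distribution: A_0 = 1, A_1 = 1, A_3 = 1, A_4 = 1. Minimum distance d = 1.

Enumerate all 2^2 = 4 messages m ∈ F_2^2.
For each, compute codeword c = mG in F_2^4, then tally its weight.
  m = 00 → c = 0000, weight = 0.
  m = 10 → c = 1111, weight = 4.
  m = 01 → c = 0001, weight = 1.
  m = 11 → c = 1110, weight = 3.
Tally weights:
  weight 0: 1 codewords.
  weight 1: 1 codewords.
  weight 3: 1 codewords.
  weight 4: 1 codewords.
Minimum distance d = smallest w > 0 with A_w > 0 = 1.
Sanity: Σ A_w = 4 = 2^2 = 4 ✓.


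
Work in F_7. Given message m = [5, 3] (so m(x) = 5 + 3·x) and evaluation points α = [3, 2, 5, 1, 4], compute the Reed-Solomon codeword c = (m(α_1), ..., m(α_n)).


c = [0, 4, 6, 1, 3]

Message polynomial: m(x) = 5 + 3·x (mod 7).
For each evaluation point α_i, compute m(α_i) mod 7:
  α_1 = 3: Horner steps 3 → 0, so m(3) = 0.
  α_2 = 2: Horner steps 3 → 4, so m(2) = 4.
  α_3 = 5: Horner steps 3 → 6, so m(5) = 6.
  α_4 = 1: Horner steps 3 → 1, so m(1) = 1.
  α_5 = 4: Horner steps 3 → 3, so m(4) = 3.
Codeword c = [0, 4, 6, 1, 3] ∈ F_7^5.


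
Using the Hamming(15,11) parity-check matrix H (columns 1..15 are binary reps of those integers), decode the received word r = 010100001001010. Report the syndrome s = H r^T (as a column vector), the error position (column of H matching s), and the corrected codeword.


s = (1, 1, 0, 1)^T, error position = 13, corrected codeword c = 010100001001110

Compute s = H r^T mod 2 one row at a time:
  s_1 = 0 + 1 + 0 + 0 + 1 + 0 + 1 + 0 = 3 ≡ 1 (mod 2).
  s_2 = 1 + 0 + 0 + 0 + 1 + 0 + 1 + 0 = 3 ≡ 1 (mod 2).
  s_3 = 1 + 0 + 0 + 0 + 0 + 0 + 1 + 0 = 2 ≡ 0 (mod 2).
  s_4 = 0 + 0 + 0 + 0 + 1 + 0 + 0 + 0 = 1 ≡ 1 (mod 2).
s = (1, 1, 0, 1)^T — this equals column 13 of H (binary 1101), so error is at position 13.
Correct: flip bit 13 of r = 010100001001010 to get c = 010100001001110.


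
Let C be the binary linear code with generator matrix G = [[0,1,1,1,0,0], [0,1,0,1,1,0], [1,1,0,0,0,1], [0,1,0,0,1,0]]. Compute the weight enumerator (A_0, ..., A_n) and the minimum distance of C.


Weight distribution: A_0 = 1, A_1 = 1, A_2 = 3, A_3 = 6, A_4 = 3, A_5 = 1, A_6 = 1. Minimum distance d = 1.

Enumerate all 2^4 = 16 messages m ∈ F_2^4.
For each, compute codeword c = mG in F_2^6, then tally its weight.
  m = 0000 → c = 000000, weight = 0.
  m = 1000 → c = 011100, weight = 3.
  m = 0100 → c = 010110, weight = 3.
  m = 1100 → c = 001010, weight = 2.
  m = 0010 → c = 110001, weight = 3.
  m = 1010 → c = 101101, weight = 4.
  m = 0110 → c = 100111, weight = 4.
  m = 1110 → c = 111011, weight = 5.
  m = 0001 → c = 010010, weight = 2.
  m = 1001 → c = 001110, weight = 3.
  m = 0101 → c = 000100, weight = 1.
  m = 1101 → c = 011000, weight = 2.
  m = 0011 → c = 100011, weight = 3.
  m = 1011 → c = 111111, weight = 6.
  m = 0111 → c = 110101, weight = 4.
  m = 1111 → c = 101001, weight = 3.
Tally weights:
  weight 0: 1 codewords.
  weight 1: 1 codewords.
  weight 2: 3 codewords.
  weight 3: 6 codewords.
  weight 4: 3 codewords.
  weight 5: 1 codewords.
  weight 6: 1 codewords.
Minimum distance d = smallest w > 0 with A_w > 0 = 1.
Sanity: Σ A_w = 16 = 2^4 = 16 ✓.


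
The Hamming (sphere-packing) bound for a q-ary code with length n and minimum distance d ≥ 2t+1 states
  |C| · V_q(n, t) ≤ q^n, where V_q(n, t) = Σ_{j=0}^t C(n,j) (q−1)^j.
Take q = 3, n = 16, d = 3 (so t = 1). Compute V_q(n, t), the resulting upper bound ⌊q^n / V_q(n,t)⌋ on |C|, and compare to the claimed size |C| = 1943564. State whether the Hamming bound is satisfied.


V_q(n, t) = 33, q^n = 43046721, Hamming bound = 1304446, |C| = 1943564 > bound (violated).

Step 1: Compute V_q(n, t) = Σ_{j=0}^1 C(n, j) (q−1)^j.
  j = 0: C(16,0)·(2)^0 = 1·1 = 1.
  j = 1: C(16,1)·(2)^1 = 16·2 = 32.
  V_q(n, t) = 1 + 32 = 33.
Step 2: q^n = 3^16 = 43046721.
Step 3: Hamming bound ⌊q^n / V_q(n,t)⌋ = ⌊43046721/33⌋ = 1304446.
Step 4: Compare |C| = 1943564 to 1304446: violated.
The claimed |C| lies above the Hamming bound, so no 3-ary code of length 16 with d ≥ 3 can have 1943564 codewords.


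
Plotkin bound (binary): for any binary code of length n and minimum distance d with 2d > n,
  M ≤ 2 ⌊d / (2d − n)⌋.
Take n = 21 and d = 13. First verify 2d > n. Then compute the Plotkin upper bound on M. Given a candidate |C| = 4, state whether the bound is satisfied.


Plotkin bound M ≤ 4; given |C| = 4 ≤ bound (satisfied).

Check applicability: 2d = 26, n = 21.
2d − n = 5 > 0, so Plotkin applies.
Compute d/(2d−n) = 13/5 ≈ 2.6000.
⌊d/(2d−n)⌋ = 2.
Plotkin bound: M ≤ 2·2 = 4.
Given |C| = 4, check: satisfied.
This |C| is at the Plotkin bound.


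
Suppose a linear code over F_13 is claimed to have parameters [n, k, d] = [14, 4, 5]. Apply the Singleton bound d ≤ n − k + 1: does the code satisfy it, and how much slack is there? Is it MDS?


Singleton RHS = n − k + 1 = 11, slack = 6, bound satisfied, not MDS.

Singleton bound: d ≤ n − k + 1.
Here n = 14, k = 4, so n − k + 1 = 11.
Given d = 5, check d ≤ 11: YES.
Slack = (n − k + 1) − d = 6.
The code is NOT MDS (slack = 6 > 0).
Description: the claimed parameters are [14, 4, 5]_13; such a code would be non-MDS.


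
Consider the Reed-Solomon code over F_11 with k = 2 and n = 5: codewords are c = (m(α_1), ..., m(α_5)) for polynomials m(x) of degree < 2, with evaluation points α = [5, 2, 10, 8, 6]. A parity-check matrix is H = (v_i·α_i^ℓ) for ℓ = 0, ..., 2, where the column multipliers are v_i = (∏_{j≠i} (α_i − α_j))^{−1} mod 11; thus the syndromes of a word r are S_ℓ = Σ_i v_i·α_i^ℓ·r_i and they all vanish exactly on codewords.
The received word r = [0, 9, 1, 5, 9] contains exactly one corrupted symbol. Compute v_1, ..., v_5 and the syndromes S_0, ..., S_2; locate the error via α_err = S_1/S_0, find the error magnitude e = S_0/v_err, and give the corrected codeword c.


S = (9, 7, 3), error at position 2, error magnitude e = 3, c = [0, 6, 1, 5, 9].

Step 1: column multipliers v_i = (∏_{j≠i}(α_i − α_j))^{−1} mod 11.
  i = 1 (α = 5): (5−2)(5−10)(5−8)(5−6) = 3·(−5)·(−3)·(−1) = −45 ≡ 10, so v_1 = 10^{−1} = 10 (mod 11).
  i = 2 (α = 2): (2−5)(2−10)(2−8)(2−6) = (−3)·(−8)·(−6)·(−4) = 576 ≡ 4, so v_2 = 4^{−1} = 3 (mod 11).
  i = 3 (α = 10): (10−5)(10−2)(10−8)(10−6) = 5·8·2·4 = 320 ≡ 1, so v_3 = 1^{−1} = 1 (mod 11).
  i = 4 (α = 8): (8−5)(8−2)(8−10)(8−6) = 3·6·(−2)·2 = −72 ≡ 5, so v_4 = 5^{−1} = 9 (mod 11).
  i = 5 (α = 6): (6−5)(6−2)(6−10)(6−8) = 1·4·(−4)·(−2) = 32 ≡ 10, so v_5 = 10^{−1} = 10 (mod 11).
  v = [10, 3, 1, 9, 10].
Step 2: syndromes of r = [0, 9, 1, 5, 9] (all sums mod 11).
  S_0 = Σ v_i r_i = 10·0 + 3·9 + 1·1 + 9·5 + 10·9 = 163 ≡ 9.
  S_1 = Σ v_i α_i r_i = 10·5·0 + 3·2·9 + 1·10·1 + 9·8·5 + 10·6·9 = 964 ≡ 7.
  α_i^2 mod 11 = [3, 4, 1, 9, 3].
  S_2 = Σ v_i α_i^2 r_i = 10·3·0 + 3·4·9 + 1·1·1 + 9·9·5 + 10·3·9 = 784 ≡ 3.
  S = (9, 7, 3) ≠ 0, so r is not a codeword (an error is present).
Step 3: locate the error. For a single error e at position i, S_ℓ = v_i·e·α_i^ℓ, so α_err = S_1/S_0.
  S_0^{−1} = 9^{−1} = 5 (mod 11), so α_err = 7·5 = 35 ≡ 2 = α_2. Error position i = 2.
  Consistency check: S_2/S_1 = 3·8 = 24 ≡ 2 = α_err ✓ (single-error assumption holds).
Step 4: error magnitude e = S_0/v_2 = S_0·∏_{j≠2}(α_2 − α_j) = 9·4 = 36 ≡ 3 (mod 11).
Step 5: correct position 2: c_2 = r_2 − e = 9 − 3 ≡ 6 (mod 11). Hence c = [0, 6, 1, 5, 9].
  Check: interpolating c through the α_i gives m(x) = 10 + 9·x (degree < 2) with m(α_i) = c_i for every i, so c is indeed a codeword.


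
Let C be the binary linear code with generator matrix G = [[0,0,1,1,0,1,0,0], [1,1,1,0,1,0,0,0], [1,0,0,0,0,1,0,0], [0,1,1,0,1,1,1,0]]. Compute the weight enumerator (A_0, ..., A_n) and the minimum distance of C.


Weight distribution: A_0 = 1, A_1 = 1, A_2 = 1, A_3 = 4, A_4 = 5, A_5 = 3, A_6 = 1. Minimum distance d = 1.

Enumerate all 2^4 = 16 messages m ∈ F_2^4.
For each, compute codeword c = mG in F_2^8, then tally its weight.
  m = 0000 → c = 00000000, weight = 0.
  m = 1000 → c = 00110100, weight = 3.
  m = 0100 → c = 11101000, weight = 4.
  m = 1100 → c = 11011100, weight = 5.
  m = 0010 → c = 10000100, weight = 2.
  m = 1010 → c = 10110000, weight = 3.
  m = 0110 → c = 01101100, weight = 4.
  m = 1110 → c = 01011000, weight = 3.
  m = 0001 → c = 01101110, weight = 5.
  m = 1001 → c = 01011010, weight = 4.
  m = 0101 → c = 10000110, weight = 3.
  m = 1101 → c = 10110010, weight = 4.
  m = 0011 → c = 11101010, weight = 5.
  m = 1011 → c = 11011110, weight = 6.
  m = 0111 → c = 00000010, weight = 1.
  m = 1111 → c = 00110110, weight = 4.
Tally weights:
  weight 0: 1 codewords.
  weight 1: 1 codewords.
  weight 2: 1 codewords.
  weight 3: 4 codewords.
  weight 4: 5 codewords.
  weight 5: 3 codewords.
  weight 6: 1 codewords.
Minimum distance d = smallest w > 0 with A_w > 0 = 1.
Sanity: Σ A_w = 16 = 2^4 = 16 ✓.


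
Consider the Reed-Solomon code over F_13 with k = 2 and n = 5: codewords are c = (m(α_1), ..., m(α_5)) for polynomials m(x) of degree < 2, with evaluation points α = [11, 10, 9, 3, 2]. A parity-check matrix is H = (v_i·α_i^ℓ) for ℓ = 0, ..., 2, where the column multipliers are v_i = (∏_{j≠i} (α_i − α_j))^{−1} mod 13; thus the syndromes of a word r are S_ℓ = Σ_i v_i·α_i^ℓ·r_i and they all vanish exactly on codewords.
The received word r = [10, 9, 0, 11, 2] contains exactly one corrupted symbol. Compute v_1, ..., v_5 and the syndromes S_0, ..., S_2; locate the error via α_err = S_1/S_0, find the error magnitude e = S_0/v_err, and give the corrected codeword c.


S = (5, 3, 7), error at position 1, error magnitude e = 5, c = [5, 9, 0, 11, 2].

Step 1: column multipliers v_i = (∏_{j≠i}(α_i − α_j))^{−1} mod 13.
  i = 1 (α = 11): (11−10)(11−9)(11−3)(11−2) = 1·2·8·9 = 144 ≡ 1, so v_1 = 1^{−1} = 1 (mod 13).
  i = 2 (α = 10): (10−11)(10−9)(10−3)(10−2) = (−1)·1·7·8 = −56 ≡ 9, so v_2 = 9^{−1} = 3 (mod 13).
  i = 3 (α = 9): (9−11)(9−10)(9−3)(9−2) = (−2)·(−1)·6·7 = 84 ≡ 6, so v_3 = 6^{−1} = 11 (mod 13).
  i = 4 (α = 3): (3−11)(3−10)(3−9)(3−2) = (−8)·(−7)·(−6)·1 = −336 ≡ 2, so v_4 = 2^{−1} = 7 (mod 13).
  i = 5 (α = 2): (2−11)(2−10)(2−9)(2−3) = (−9)·(−8)·(−7)·(−1) = 504 ≡ 10, so v_5 = 10^{−1} = 4 (mod 13).
  v = [1, 3, 11, 7, 4].
Step 2: syndromes of r = [10, 9, 0, 11, 2] (all sums mod 13).
  S_0 = Σ v_i r_i = 1·10 + 3·9 + 11·0 + 7·11 + 4·2 = 122 ≡ 5.
  S_1 = Σ v_i α_i r_i = 1·11·10 + 3·10·9 + 11·9·0 + 7·3·11 + 4·2·2 = 627 ≡ 3.
  α_i^2 mod 13 = [4, 9, 3, 9, 4].
  S_2 = Σ v_i α_i^2 r_i = 1·4·10 + 3·9·9 + 11·3·0 + 7·9·11 + 4·4·2 = 1008 ≡ 7.
  S = (5, 3, 7) ≠ 0, so r is not a codeword (an error is present).
Step 3: locate the error. For a single error e at position i, S_ℓ = v_i·e·α_i^ℓ, so α_err = S_1/S_0.
  S_0^{−1} = 5^{−1} = 8 (mod 13), so α_err = 3·8 = 24 ≡ 11 = α_1. Error position i = 1.
  Consistency check: S_2/S_1 = 7·9 = 63 ≡ 11 = α_err ✓ (single-error assumption holds).
Step 4: error magnitude e = S_0/v_1 = S_0·∏_{j≠1}(α_1 − α_j) = 5·1 = 5 ≡ 5 (mod 13).
Step 5: correct position 1: c_1 = r_1 − e = 10 − 5 ≡ 5 (mod 13). Hence c = [5, 9, 0, 11, 2].
  Check: interpolating c through the α_i gives m(x) = 10 + 9·x (degree < 2) with m(α_i) = c_i for every i, so c is indeed a codeword.


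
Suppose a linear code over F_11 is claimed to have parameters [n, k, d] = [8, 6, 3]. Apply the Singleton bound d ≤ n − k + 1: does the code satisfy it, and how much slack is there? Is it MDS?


Singleton RHS = n − k + 1 = 3, slack = 0, bound satisfied, MDS.

Singleton bound: d ≤ n − k + 1.
Here n = 8, k = 6, so n − k + 1 = 3.
Given d = 3, check d ≤ 3: YES.
Slack = (n − k + 1) − d = 0.
The code is MDS (slack = 0).
Description: the claimed parameters are [8, 6, 3]_11; such a code would be MDS (meets Singleton bound).


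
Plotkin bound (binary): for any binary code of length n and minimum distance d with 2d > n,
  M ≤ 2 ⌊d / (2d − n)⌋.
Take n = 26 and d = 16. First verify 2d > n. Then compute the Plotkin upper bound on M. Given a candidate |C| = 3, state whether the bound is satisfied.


Plotkin bound M ≤ 4; given |C| = 3 ≤ bound (satisfied).

Check applicability: 2d = 32, n = 26.
2d − n = 6 > 0, so Plotkin applies.
Compute d/(2d−n) = 16/6 ≈ 2.6667.
⌊d/(2d−n)⌋ = 2.
Plotkin bound: M ≤ 2·2 = 4.
Given |C| = 3, check: satisfied.
This |C| is below the Plotkin bound.


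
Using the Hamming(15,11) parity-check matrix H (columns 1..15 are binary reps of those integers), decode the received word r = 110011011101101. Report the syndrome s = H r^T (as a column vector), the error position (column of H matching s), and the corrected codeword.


s = (0, 1, 0, 1)^T, error position = 5, corrected codeword c = 110001011101101

Compute s = H r^T mod 2 one row at a time:
  s_1 = 1 + 1 + 1 + 0 + 1 + 1 + 0 + 1 = 6 ≡ 0 (mod 2).
  s_2 = 0 + 1 + 1 + 0 + 1 + 1 + 0 + 1 = 5 ≡ 1 (mod 2).
  s_3 = 1 + 0 + 1 + 0 + 1 + 0 + 0 + 1 = 4 ≡ 0 (mod 2).
  s_4 = 1 + 0 + 1 + 0 + 1 + 0 + 1 + 1 = 5 ≡ 1 (mod 2).
s = (0, 1, 0, 1)^T — this equals column 5 of H (binary 0101), so error is at position 5.
Correct: flip bit 5 of r = 110011011101101 to get c = 110001011101101.


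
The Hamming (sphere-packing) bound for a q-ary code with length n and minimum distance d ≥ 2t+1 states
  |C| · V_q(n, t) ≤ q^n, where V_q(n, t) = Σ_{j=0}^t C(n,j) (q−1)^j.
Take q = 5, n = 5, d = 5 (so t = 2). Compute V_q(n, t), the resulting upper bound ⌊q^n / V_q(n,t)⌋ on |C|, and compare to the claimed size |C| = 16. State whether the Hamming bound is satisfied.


V_q(n, t) = 181, q^n = 3125, Hamming bound = 17, |C| = 16 ≤ bound (satisfied).

Step 1: Compute V_q(n, t) = Σ_{j=0}^2 C(n, j) (q−1)^j.
  j = 0: C(5,0)·(4)^0 = 1·1 = 1.
  j = 1: C(5,1)·(4)^1 = 5·4 = 20.
  j = 2: C(5,2)·(4)^2 = 10·16 = 160.
  V_q(n, t) = 1 + 20 + 160 = 181.
Step 2: q^n = 5^5 = 3125.
Step 3: Hamming bound ⌊q^n / V_q(n,t)⌋ = ⌊3125/181⌋ = 17.
Step 4: Compare |C| = 16 to 17: satisfied.
The claimed |C| lies below the Hamming bound.


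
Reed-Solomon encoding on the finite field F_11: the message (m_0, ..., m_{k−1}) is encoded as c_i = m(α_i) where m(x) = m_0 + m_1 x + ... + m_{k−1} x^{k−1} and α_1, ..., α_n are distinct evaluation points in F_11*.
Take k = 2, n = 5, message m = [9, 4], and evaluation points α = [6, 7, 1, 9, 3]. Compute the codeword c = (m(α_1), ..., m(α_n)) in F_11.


c = [0, 4, 2, 1, 10]

Message polynomial: m(x) = 9 + 4·x (mod 11).
For each evaluation point α_i, compute m(α_i) mod 11:
  α_1 = 6: Horner steps 4 → 0, so m(6) = 0.
  α_2 = 7: Horner steps 4 → 4, so m(7) = 4.
  α_3 = 1: Horner steps 4 → 2, so m(1) = 2.
  α_4 = 9: Horner steps 4 → 1, so m(9) = 1.
  α_5 = 3: Horner steps 4 → 10, so m(3) = 10.
Codeword c = [0, 4, 2, 1, 10] ∈ F_11^5.


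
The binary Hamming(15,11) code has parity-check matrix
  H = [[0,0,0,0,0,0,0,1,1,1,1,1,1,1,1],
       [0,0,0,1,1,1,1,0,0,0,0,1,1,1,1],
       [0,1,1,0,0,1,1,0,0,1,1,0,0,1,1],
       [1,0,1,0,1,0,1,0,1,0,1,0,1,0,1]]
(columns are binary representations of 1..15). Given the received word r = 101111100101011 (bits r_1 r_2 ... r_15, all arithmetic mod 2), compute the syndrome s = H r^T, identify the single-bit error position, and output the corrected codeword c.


s = (0, 1, 0, 1)^T, error position = 5, corrected codeword c = 101101100101011

Compute s = H r^T mod 2 one row at a time:
  s_1 = 0 + 0 + 1 + 0 + 1 + 0 + 1 + 1 = 4 ≡ 0 (mod 2).
  s_2 = 1 + 1 + 1 + 1 + 1 + 0 + 1 + 1 = 7 ≡ 1 (mod 2).
  s_3 = 0 + 1 + 1 + 1 + 1 + 0 + 1 + 1 = 6 ≡ 0 (mod 2).
  s_4 = 1 + 1 + 1 + 1 + 0 + 0 + 0 + 1 = 5 ≡ 1 (mod 2).
s = (0, 1, 0, 1)^T — this equals column 5 of H (binary 0101), so error is at position 5.
Correct: flip bit 5 of r = 101111100101011 to get c = 101101100101011.


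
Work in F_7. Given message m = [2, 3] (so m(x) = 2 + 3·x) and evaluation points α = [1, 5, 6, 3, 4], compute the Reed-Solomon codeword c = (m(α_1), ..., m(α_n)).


c = [5, 3, 6, 4, 0]

Message polynomial: m(x) = 2 + 3·x (mod 7).
For each evaluation point α_i, compute m(α_i) mod 7:
  α_1 = 1: Horner steps 3 → 5, so m(1) = 5.
  α_2 = 5: Horner steps 3 → 3, so m(5) = 3.
  α_3 = 6: Horner steps 3 → 6, so m(6) = 6.
  α_4 = 3: Horner steps 3 → 4, so m(3) = 4.
  α_5 = 4: Horner steps 3 → 0, so m(4) = 0.
Codeword c = [5, 3, 6, 4, 0] ∈ F_7^5.


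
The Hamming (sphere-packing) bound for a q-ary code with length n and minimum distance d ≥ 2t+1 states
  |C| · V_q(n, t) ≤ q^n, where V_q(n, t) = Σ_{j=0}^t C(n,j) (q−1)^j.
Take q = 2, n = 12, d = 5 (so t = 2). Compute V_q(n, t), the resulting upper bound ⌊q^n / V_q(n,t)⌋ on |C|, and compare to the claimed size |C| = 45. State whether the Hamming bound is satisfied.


V_q(n, t) = 79, q^n = 4096, Hamming bound = 51, |C| = 45 ≤ bound (satisfied).

Step 1: Compute V_q(n, t) = Σ_{j=0}^2 C(n, j) (q−1)^j.
  j = 0: C(12,0)·(1)^0 = 1·1 = 1.
  j = 1: C(12,1)·(1)^1 = 12·1 = 12.
  j = 2: C(12,2)·(1)^2 = 66·1 = 66.
  V_q(n, t) = 1 + 12 + 66 = 79.
Step 2: q^n = 2^12 = 4096.
Step 3: Hamming bound ⌊q^n / V_q(n,t)⌋ = ⌊4096/79⌋ = 51.
Step 4: Compare |C| = 45 to 51: satisfied.
The claimed |C| lies below the Hamming bound.


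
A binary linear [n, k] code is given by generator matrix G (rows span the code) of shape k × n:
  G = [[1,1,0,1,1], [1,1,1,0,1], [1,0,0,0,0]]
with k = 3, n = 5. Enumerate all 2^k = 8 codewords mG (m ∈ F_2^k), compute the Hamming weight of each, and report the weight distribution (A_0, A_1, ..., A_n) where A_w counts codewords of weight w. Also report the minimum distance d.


Weight distribution: A_0 = 1, A_1 = 1, A_2 = 1, A_3 = 3, A_4 = 2. Minimum distance d = 1.

Enumerate all 2^3 = 8 messages m ∈ F_2^3.
For each, compute codeword c = mG in F_2^5, then tally its weight.
  m = 000 → c = 00000, weight = 0.
  m = 100 → c = 11011, weight = 4.
  m = 010 → c = 11101, weight = 4.
  m = 110 → c = 00110, weight = 2.
  m = 001 → c = 10000, weight = 1.
  m = 101 → c = 01011, weight = 3.
  m = 011 → c = 01101, weight = 3.
  m = 111 → c = 10110, weight = 3.
Tally weights:
  weight 0: 1 codewords.
  weight 1: 1 codewords.
  weight 2: 1 codewords.
  weight 3: 3 codewords.
  weight 4: 2 codewords.
Minimum distance d = smallest w > 0 with A_w > 0 = 1.
Sanity: Σ A_w = 8 = 2^3 = 8 ✓.


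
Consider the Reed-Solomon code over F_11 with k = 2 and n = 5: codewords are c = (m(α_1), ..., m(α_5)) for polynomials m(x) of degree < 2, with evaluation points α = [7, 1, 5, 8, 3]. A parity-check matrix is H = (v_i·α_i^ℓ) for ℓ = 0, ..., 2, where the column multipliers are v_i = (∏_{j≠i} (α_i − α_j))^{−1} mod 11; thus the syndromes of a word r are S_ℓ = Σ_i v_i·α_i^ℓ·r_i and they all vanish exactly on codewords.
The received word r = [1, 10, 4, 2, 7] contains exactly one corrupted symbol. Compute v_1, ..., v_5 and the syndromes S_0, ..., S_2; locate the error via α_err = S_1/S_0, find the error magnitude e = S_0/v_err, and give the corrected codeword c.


S = (5, 7, 1), error at position 4, error magnitude e = 8, c = [1, 10, 4, 5, 7].

Step 1: column multipliers v_i = (∏_{j≠i}(α_i − α_j))^{−1} mod 11.
  i = 1 (α = 7): (7−1)(7−5)(7−8)(7−3) = 6·2·(−1)·4 = −48 ≡ 7, so v_1 = 7^{−1} = 8 (mod 11).
  i = 2 (α = 1): (1−7)(1−5)(1−8)(1−3) = (−6)·(−4)·(−7)·(−2) = 336 ≡ 6, so v_2 = 6^{−1} = 2 (mod 11).
  i = 3 (α = 5): (5−7)(5−1)(5−8)(5−3) = (−2)·4·(−3)·2 = 48 ≡ 4, so v_3 = 4^{−1} = 3 (mod 11).
  i = 4 (α = 8): (8−7)(8−1)(8−5)(8−3) = 1·7·3·5 = 105 ≡ 6, so v_4 = 6^{−1} = 2 (mod 11).
  i = 5 (α = 3): (3−7)(3−1)(3−5)(3−8) = (−4)·2·(−2)·(−5) = −80 ≡ 8, so v_5 = 8^{−1} = 7 (mod 11).
  v = [8, 2, 3, 2, 7].
Step 2: syndromes of r = [1, 10, 4, 2, 7] (all sums mod 11).
  S_0 = Σ v_i r_i = 8·1 + 2·10 + 3·4 + 2·2 + 7·7 = 93 ≡ 5.
  S_1 = Σ v_i α_i r_i = 8·7·1 + 2·1·10 + 3·5·4 + 2·8·2 + 7·3·7 = 315 ≡ 7.
  α_i^2 mod 11 = [5, 1, 3, 9, 9].
  S_2 = Σ v_i α_i^2 r_i = 8·5·1 + 2·1·10 + 3·3·4 + 2·9·2 + 7·9·7 = 573 ≡ 1.
  S = (5, 7, 1) ≠ 0, so r is not a codeword (an error is present).
Step 3: locate the error. For a single error e at position i, S_ℓ = v_i·e·α_i^ℓ, so α_err = S_1/S_0.
  S_0^{−1} = 5^{−1} = 9 (mod 11), so α_err = 7·9 = 63 ≡ 8 = α_4. Error position i = 4.
  Consistency check: S_2/S_1 = 1·8 = 8 ≡ 8 = α_err ✓ (single-error assumption holds).
Step 4: error magnitude e = S_0/v_4 = S_0·∏_{j≠4}(α_4 − α_j) = 5·6 = 30 ≡ 8 (mod 11).
Step 5: correct position 4: c_4 = r_4 − e = 2 − 8 ≡ 5 (mod 11). Hence c = [1, 10, 4, 5, 7].
  Check: interpolating c through the α_i gives m(x) = 6 + 4·x (degree < 2) with m(α_i) = c_i for every i, so c is indeed a codeword.


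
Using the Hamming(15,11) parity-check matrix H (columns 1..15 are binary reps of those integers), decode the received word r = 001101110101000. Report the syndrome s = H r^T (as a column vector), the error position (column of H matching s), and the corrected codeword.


s = (1, 0, 0, 0)^T, error position = 8, corrected codeword c = 001101100101000

Compute s = H r^T mod 2 one row at a time:
  s_1 = 1 + 0 + 1 + 0 + 1 + 0 + 0 + 0 = 3 ≡ 1 (mod 2).
  s_2 = 1 + 0 + 1 + 1 + 1 + 0 + 0 + 0 = 4 ≡ 0 (mod 2).
  s_3 = 0 + 1 + 1 + 1 + 1 + 0 + 0 + 0 = 4 ≡ 0 (mod 2).
  s_4 = 0 + 1 + 0 + 1 + 0 + 0 + 0 + 0 = 2 ≡ 0 (mod 2).
s = (1, 0, 0, 0)^T — this equals column 8 of H (binary 1000), so error is at position 8.
Correct: flip bit 8 of r = 001101110101000 to get c = 001101100101000.


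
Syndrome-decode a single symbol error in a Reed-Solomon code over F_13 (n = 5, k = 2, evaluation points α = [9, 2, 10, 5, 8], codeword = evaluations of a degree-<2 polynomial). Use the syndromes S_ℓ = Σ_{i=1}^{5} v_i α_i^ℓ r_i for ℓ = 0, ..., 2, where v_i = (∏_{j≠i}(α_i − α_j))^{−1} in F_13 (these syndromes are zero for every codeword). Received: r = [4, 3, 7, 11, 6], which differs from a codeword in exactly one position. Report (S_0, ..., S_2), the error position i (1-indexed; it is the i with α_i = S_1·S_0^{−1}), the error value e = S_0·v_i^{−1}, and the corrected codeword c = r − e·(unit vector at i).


S = (11, 8, 7), error at position 1, error magnitude e = 4, c = [0, 3, 7, 11, 6].

Step 1: column multipliers v_i = (∏_{j≠i}(α_i − α_j))^{−1} mod 13.
  i = 1 (α = 9): (9−2)(9−10)(9−5)(9−8) = 7·(−1)·4·1 = −28 ≡ 11, so v_1 = 11^{−1} = 6 (mod 13).
  i = 2 (α = 2): (2−9)(2−10)(2−5)(2−8) = (−7)·(−8)·(−3)·(−6) = 1008 ≡ 7, so v_2 = 7^{−1} = 2 (mod 13).
  i = 3 (α = 10): (10−9)(10−2)(10−5)(10−8) = 1·8·5·2 = 80 ≡ 2, so v_3 = 2^{−1} = 7 (mod 13).
  i = 4 (α = 5): (5−9)(5−2)(5−10)(5−8) = (−4)·3·(−5)·(−3) = −180 ≡ 2, so v_4 = 2^{−1} = 7 (mod 13).
  i = 5 (α = 8): (8−9)(8−2)(8−10)(8−5) = (−1)·6·(−2)·3 = 36 ≡ 10, so v_5 = 10^{−1} = 4 (mod 13).
  v = [6, 2, 7, 7, 4].
Step 2: syndromes of r = [4, 3, 7, 11, 6] (all sums mod 13).
  S_0 = Σ v_i r_i = 6·4 + 2·3 + 7·7 + 7·11 + 4·6 = 180 ≡ 11.
  S_1 = Σ v_i α_i r_i = 6·9·4 + 2·2·3 + 7·10·7 + 7·5·11 + 4·8·6 = 1295 ≡ 8.
  α_i^2 mod 13 = [3, 4, 9, 12, 12].
  S_2 = Σ v_i α_i^2 r_i = 6·3·4 + 2·4·3 + 7·9·7 + 7·12·11 + 4·12·6 = 1749 ≡ 7.
  S = (11, 8, 7) ≠ 0, so r is not a codeword (an error is present).
Step 3: locate the error. For a single error e at position i, S_ℓ = v_i·e·α_i^ℓ, so α_err = S_1/S_0.
  S_0^{−1} = 11^{−1} = 6 (mod 13), so α_err = 8·6 = 48 ≡ 9 = α_1. Error position i = 1.
  Consistency check: S_2/S_1 = 7·5 = 35 ≡ 9 = α_err ✓ (single-error assumption holds).
Step 4: error magnitude e = S_0/v_1 = S_0·∏_{j≠1}(α_1 − α_j) = 11·11 = 121 ≡ 4 (mod 13).
Step 5: correct position 1: c_1 = r_1 − e = 4 − 4 ≡ 0 (mod 13). Hence c = [0, 3, 7, 11, 6].
  Check: interpolating c through the α_i gives m(x) = 2 + 7·x (degree < 2) with m(α_i) = c_i for every i, so c is indeed a codeword.


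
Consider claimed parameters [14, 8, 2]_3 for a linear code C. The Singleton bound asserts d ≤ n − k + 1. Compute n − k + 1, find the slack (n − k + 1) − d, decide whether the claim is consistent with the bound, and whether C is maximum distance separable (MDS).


Singleton RHS = n − k + 1 = 7, slack = 5, bound satisfied, not MDS.

Singleton bound: d ≤ n − k + 1.
Here n = 14, k = 8, so n − k + 1 = 7.
Given d = 2, check d ≤ 7: YES.
Slack = (n − k + 1) − d = 5.
The code is NOT MDS (slack = 5 > 0).
Description: the claimed parameters are [14, 8, 2]_3; such a code would be non-MDS.


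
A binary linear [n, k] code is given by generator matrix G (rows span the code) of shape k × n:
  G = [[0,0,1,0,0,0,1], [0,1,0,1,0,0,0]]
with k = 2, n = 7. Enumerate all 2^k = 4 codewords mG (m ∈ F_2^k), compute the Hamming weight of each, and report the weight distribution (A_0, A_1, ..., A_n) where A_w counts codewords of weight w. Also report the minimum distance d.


Weight distribution: A_0 = 1, A_2 = 2, A_4 = 1. Minimum distance d = 2.

Enumerate all 2^2 = 4 messages m ∈ F_2^2.
For each, compute codeword c = mG in F_2^7, then tally its weight.
  m = 00 → c = 0000000, weight = 0.
  m = 10 → c = 0010001, weight = 2.
  m = 01 → c = 0101000, weight = 2.
  m = 11 → c = 0111001, weight = 4.
Tally weights:
  weight 0: 1 codewords.
  weight 2: 2 codewords.
  weight 4: 1 codewords.
Minimum distance d = smallest w > 0 with A_w > 0 = 2.
Sanity: Σ A_w = 4 = 2^2 = 4 ✓.


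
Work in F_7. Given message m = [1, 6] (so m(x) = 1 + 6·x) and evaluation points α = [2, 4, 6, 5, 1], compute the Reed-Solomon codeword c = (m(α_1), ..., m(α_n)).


c = [6, 4, 2, 3, 0]

Message polynomial: m(x) = 1 + 6·x (mod 7).
For each evaluation point α_i, compute m(α_i) mod 7:
  α_1 = 2: Horner steps 6 → 6, so m(2) = 6.
  α_2 = 4: Horner steps 6 → 4, so m(4) = 4.
  α_3 = 6: Horner steps 6 → 2, so m(6) = 2.
  α_4 = 5: Horner steps 6 → 3, so m(5) = 3.
  α_5 = 1: Horner steps 6 → 0, so m(1) = 0.
Codeword c = [6, 4, 2, 3, 0] ∈ F_7^5.


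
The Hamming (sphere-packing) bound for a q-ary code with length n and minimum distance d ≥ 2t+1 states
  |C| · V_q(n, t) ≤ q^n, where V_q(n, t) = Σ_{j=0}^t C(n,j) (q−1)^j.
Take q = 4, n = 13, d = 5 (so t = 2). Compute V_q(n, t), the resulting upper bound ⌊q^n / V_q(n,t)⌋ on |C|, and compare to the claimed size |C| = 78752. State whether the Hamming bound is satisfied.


V_q(n, t) = 742, q^n = 67108864, Hamming bound = 90443, |C| = 78752 ≤ bound (satisfied).

Step 1: Compute V_q(n, t) = Σ_{j=0}^2 C(n, j) (q−1)^j.
  j = 0: C(13,0)·(3)^0 = 1·1 = 1.
  j = 1: C(13,1)·(3)^1 = 13·3 = 39.
  j = 2: C(13,2)·(3)^2 = 78·9 = 702.
  V_q(n, t) = 1 + 39 + 702 = 742.
Step 2: q^n = 4^13 = 67108864.
Step 3: Hamming bound ⌊q^n / V_q(n,t)⌋ = ⌊67108864/742⌋ = 90443.
Step 4: Compare |C| = 78752 to 90443: satisfied.
The claimed |C| lies below the Hamming bound.


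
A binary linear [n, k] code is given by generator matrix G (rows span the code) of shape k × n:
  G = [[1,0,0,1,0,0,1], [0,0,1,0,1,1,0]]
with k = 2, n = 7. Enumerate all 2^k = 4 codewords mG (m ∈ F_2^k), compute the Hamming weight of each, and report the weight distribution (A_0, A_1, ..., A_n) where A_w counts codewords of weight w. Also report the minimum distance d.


Weight distribution: A_0 = 1, A_3 = 2, A_6 = 1. Minimum distance d = 3.

Enumerate all 2^2 = 4 messages m ∈ F_2^2.
For each, compute codeword c = mG in F_2^7, then tally its weight.
  m = 00 → c = 0000000, weight = 0.
  m = 10 → c = 1001001, weight = 3.
  m = 01 → c = 0010110, weight = 3.
  m = 11 → c = 1011111, weight = 6.
Tally weights:
  weight 0: 1 codewords.
  weight 3: 2 codewords.
  weight 6: 1 codewords.
Minimum distance d = smallest w > 0 with A_w > 0 = 3.
Sanity: Σ A_w = 4 = 2^2 = 4 ✓.


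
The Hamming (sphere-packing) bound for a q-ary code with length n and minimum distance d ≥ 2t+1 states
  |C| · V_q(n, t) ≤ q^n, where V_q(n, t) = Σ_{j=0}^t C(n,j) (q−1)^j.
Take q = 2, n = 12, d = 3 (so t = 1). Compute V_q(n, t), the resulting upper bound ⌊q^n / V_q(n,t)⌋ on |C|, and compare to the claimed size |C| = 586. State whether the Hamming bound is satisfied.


V_q(n, t) = 13, q^n = 4096, Hamming bound = 315, |C| = 586 > bound (violated).

Step 1: Compute V_q(n, t) = Σ_{j=0}^1 C(n, j) (q−1)^j.
  j = 0: C(12,0)·(1)^0 = 1·1 = 1.
  j = 1: C(12,1)·(1)^1 = 12·1 = 12.
  V_q(n, t) = 1 + 12 = 13.
Step 2: q^n = 2^12 = 4096.
Step 3: Hamming bound ⌊q^n / V_q(n,t)⌋ = ⌊4096/13⌋ = 315.
Step 4: Compare |C| = 586 to 315: violated.
The claimed |C| lies above the Hamming bound, so no 2-ary code of length 12 with d ≥ 3 can have 586 codewords.


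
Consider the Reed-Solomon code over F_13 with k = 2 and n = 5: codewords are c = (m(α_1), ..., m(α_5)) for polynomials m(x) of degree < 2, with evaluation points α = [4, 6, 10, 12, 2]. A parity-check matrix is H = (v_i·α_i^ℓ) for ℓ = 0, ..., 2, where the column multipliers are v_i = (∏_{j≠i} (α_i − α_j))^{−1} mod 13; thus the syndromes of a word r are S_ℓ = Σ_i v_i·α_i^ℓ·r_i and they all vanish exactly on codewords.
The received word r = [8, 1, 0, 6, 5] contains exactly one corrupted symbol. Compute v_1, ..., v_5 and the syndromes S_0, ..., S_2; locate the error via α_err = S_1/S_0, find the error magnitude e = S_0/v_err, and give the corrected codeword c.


S = (1, 2, 4), error at position 5, error magnitude e = 3, c = [8, 1, 0, 6, 2].

Step 1: column multipliers v_i = (∏_{j≠i}(α_i − α_j))^{−1} mod 13.
  i = 1 (α = 4): (4−6)(4−10)(4−12)(4−2) = (−2)·(−6)·(−8)·2 = −192 ≡ 3, so v_1 = 3^{−1} = 9 (mod 13).
  i = 2 (α = 6): (6−4)(6−10)(6−12)(6−2) = 2·(−4)·(−6)·4 = 192 ≡ 10, so v_2 = 10^{−1} = 4 (mod 13).
  i = 3 (α = 10): (10−4)(10−6)(10−12)(10−2) = 6·4·(−2)·8 = −384 ≡ 6, so v_3 = 6^{−1} = 11 (mod 13).
  i = 4 (α = 12): (12−4)(12−6)(12−10)(12−2) = 8·6·2·10 = 960 ≡ 11, so v_4 = 11^{−1} = 6 (mod 13).
  i = 5 (α = 2): (2−4)(2−6)(2−10)(2−12) = (−2)·(−4)·(−8)·(−10) = 640 ≡ 3, so v_5 = 3^{−1} = 9 (mod 13).
  v = [9, 4, 11, 6, 9].
Step 2: syndromes of r = [8, 1, 0, 6, 5] (all sums mod 13).
  S_0 = Σ v_i r_i = 9·8 + 4·1 + 11·0 + 6·6 + 9·5 = 157 ≡ 1.
  S_1 = Σ v_i α_i r_i = 9·4·8 + 4·6·1 + 11·10·0 + 6·12·6 + 9·2·5 = 834 ≡ 2.
  α_i^2 mod 13 = [3, 10, 9, 1, 4].
  S_2 = Σ v_i α_i^2 r_i = 9·3·8 + 4·10·1 + 11·9·0 + 6·1·6 + 9·4·5 = 472 ≡ 4.
  S = (1, 2, 4) ≠ 0, so r is not a codeword (an error is present).
Step 3: locate the error. For a single error e at position i, S_ℓ = v_i·e·α_i^ℓ, so α_err = S_1/S_0.
  S_0^{−1} = 1^{−1} = 1 (mod 13), so α_err = 2·1 = 2 ≡ 2 = α_5. Error position i = 5.
  Consistency check: S_2/S_1 = 4·7 = 28 ≡ 2 = α_err ✓ (single-error assumption holds).
Step 4: error magnitude e = S_0/v_5 = S_0·∏_{j≠5}(α_5 − α_j) = 1·3 = 3 ≡ 3 (mod 13).
Step 5: correct position 5: c_5 = r_5 − e = 5 − 3 ≡ 2 (mod 13). Hence c = [8, 1, 0, 6, 2].
  Check: interpolating c through the α_i gives m(x) = 9 + 3·x (degree < 2) with m(α_i) = c_i for every i, so c is indeed a codeword.


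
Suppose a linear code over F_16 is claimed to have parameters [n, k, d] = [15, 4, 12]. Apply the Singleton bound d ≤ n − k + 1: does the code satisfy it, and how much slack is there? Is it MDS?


Singleton RHS = n − k + 1 = 12, slack = 0, bound satisfied, MDS.

Singleton bound: d ≤ n − k + 1.
Here n = 15, k = 4, so n − k + 1 = 12.
Given d = 12, check d ≤ 12: YES.
Slack = (n − k + 1) − d = 0.
The code is MDS (slack = 0).
Description: the claimed parameters are [15, 4, 12]_16; such a code would be MDS (meets Singleton bound).
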